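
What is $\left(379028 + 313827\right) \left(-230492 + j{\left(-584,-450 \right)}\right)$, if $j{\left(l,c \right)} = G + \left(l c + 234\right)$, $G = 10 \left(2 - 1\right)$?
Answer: $22553815960$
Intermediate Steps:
$G = 10$ ($G = 10 \cdot 1 = 10$)
$j{\left(l,c \right)} = 244 + c l$ ($j{\left(l,c \right)} = 10 + \left(l c + 234\right) = 10 + \left(c l + 234\right) = 10 + \left(234 + c l\right) = 244 + c l$)
$\left(379028 + 313827\right) \left(-230492 + j{\left(-584,-450 \right)}\right) = \left(379028 + 313827\right) \left(-230492 + \left(244 - -262800\right)\right) = 692855 \left(-230492 + \left(244 + 262800\right)\right) = 692855 \left(-230492 + 263044\right) = 692855 \cdot 32552 = 22553815960$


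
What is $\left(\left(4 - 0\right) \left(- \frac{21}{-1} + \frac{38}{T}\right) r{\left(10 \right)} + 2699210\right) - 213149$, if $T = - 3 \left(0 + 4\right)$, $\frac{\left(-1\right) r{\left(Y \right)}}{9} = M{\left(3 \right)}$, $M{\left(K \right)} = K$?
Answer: $2484135$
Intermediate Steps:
$r{\left(Y \right)} = -27$ ($r{\left(Y \right)} = \left(-9\right) 3 = -27$)
$T = -12$ ($T = \left(-3\right) 4 = -12$)
$\left(\left(4 - 0\right) \left(- \frac{21}{-1} + \frac{38}{T}\right) r{\left(10 \right)} + 2699210\right) - 213149 = \left(\left(4 - 0\right) \left(- \frac{21}{-1} + \frac{38}{-12}\right) \left(-27\right) + 2699210\right) - 213149 = \left(\left(4 + 0\right) \left(\left(-21\right) \left(-1\right) + 38 \left(- \frac{1}{12}\right)\right) \left(-27\right) + 2699210\right) - 213149 = \left(4 \left(21 - \frac{19}{6}\right) \left(-27\right) + 2699210\right) - 213149 = \left(4 \cdot \frac{107}{6} \left(-27\right) + 2699210\right) - 213149 = \left(\frac{214}{3} \left(-27\right) + 2699210\right) - 213149 = \left(-1926 + 2699210\right) - 213149 = 2697284 - 213149 = 2484135$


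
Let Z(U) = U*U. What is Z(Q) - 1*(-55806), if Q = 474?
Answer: 280482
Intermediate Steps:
Z(U) = U²
Z(Q) - 1*(-55806) = 474² - 1*(-55806) = 224676 + 55806 = 280482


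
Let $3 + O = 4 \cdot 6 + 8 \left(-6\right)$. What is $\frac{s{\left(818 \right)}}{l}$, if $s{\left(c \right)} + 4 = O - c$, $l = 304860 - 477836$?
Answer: $\frac{849}{172976} \approx 0.0049082$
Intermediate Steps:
$l = -172976$
$O = -27$ ($O = -3 + \left(4 \cdot 6 + 8 \left(-6\right)\right) = -3 + \left(24 - 48\right) = -3 - 24 = -27$)
$s{\left(c \right)} = -31 - c$ ($s{\left(c \right)} = -4 - \left(27 + c\right) = -31 - c$)
$\frac{s{\left(818 \right)}}{l} = \frac{-31 - 818}{-172976} = \left(-31 - 818\right) \left(- \frac{1}{172976}\right) = \left(-849\right) \left(- \frac{1}{172976}\right) = \frac{849}{172976}$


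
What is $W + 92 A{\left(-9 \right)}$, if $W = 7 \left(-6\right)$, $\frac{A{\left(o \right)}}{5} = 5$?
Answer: $2258$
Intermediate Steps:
$A{\left(o \right)} = 25$ ($A{\left(o \right)} = 5 \cdot 5 = 25$)
$W = -42$
$W + 92 A{\left(-9 \right)} = -42 + 92 \cdot 25 = -42 + 2300 = 2258$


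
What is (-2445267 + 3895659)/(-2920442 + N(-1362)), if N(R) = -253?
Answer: -483464/973565 ≈ -0.49659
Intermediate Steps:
(-2445267 + 3895659)/(-2920442 + N(-1362)) = (-2445267 + 3895659)/(-2920442 - 253) = 1450392/(-2920695) = 1450392*(-1/2920695) = -483464/973565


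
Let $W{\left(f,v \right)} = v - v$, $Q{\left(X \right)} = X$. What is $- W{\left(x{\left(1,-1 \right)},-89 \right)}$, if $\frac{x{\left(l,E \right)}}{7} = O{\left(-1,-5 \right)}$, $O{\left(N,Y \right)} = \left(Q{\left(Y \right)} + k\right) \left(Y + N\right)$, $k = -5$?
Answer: $0$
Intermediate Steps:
$O{\left(N,Y \right)} = \left(-5 + Y\right) \left(N + Y\right)$ ($O{\left(N,Y \right)} = \left(Y - 5\right) \left(Y + N\right) = \left(-5 + Y\right) \left(N + Y\right)$)
$x{\left(l,E \right)} = 420$ ($x{\left(l,E \right)} = 7 \left(\left(-5\right)^{2} - -5 - -25 - -5\right) = 7 \left(25 + 5 + 25 + 5\right) = 7 \cdot 60 = 420$)
$W{\left(f,v \right)} = 0$
$- W{\left(x{\left(1,-1 \right)},-89 \right)} = \left(-1\right) 0 = 0$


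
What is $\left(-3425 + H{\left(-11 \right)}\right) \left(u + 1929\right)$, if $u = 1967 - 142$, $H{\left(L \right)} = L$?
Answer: $-12898744$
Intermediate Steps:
$u = 1825$ ($u = 1967 - 142 = 1825$)
$\left(-3425 + H{\left(-11 \right)}\right) \left(u + 1929\right) = \left(-3425 - 11\right) \left(1825 + 1929\right) = \left(-3436\right) 3754 = -12898744$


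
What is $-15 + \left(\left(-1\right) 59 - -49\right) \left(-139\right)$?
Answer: $1375$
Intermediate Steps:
$-15 + \left(\left(-1\right) 59 - -49\right) \left(-139\right) = -15 + \left(-59 + 49\right) \left(-139\right) = -15 - -1390 = -15 + 1390 = 1375$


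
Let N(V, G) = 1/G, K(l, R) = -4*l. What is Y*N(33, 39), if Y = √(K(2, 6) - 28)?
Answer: 2*I/13 ≈ 0.15385*I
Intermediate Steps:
Y = 6*I (Y = √(-4*2 - 28) = √(-8 - 28) = √(-36) = 6*I ≈ 6.0*I)
Y*N(33, 39) = (6*I)/39 = (6*I)*(1/39) = 2*I/13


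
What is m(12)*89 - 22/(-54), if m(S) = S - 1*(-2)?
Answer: 33653/27 ≈ 1246.4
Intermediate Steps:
m(S) = 2 + S (m(S) = S + 2 = 2 + S)
m(12)*89 - 22/(-54) = (2 + 12)*89 - 22/(-54) = 14*89 - 22*(-1/54) = 1246 + 11/27 = 33653/27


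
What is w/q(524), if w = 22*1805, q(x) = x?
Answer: 19855/262 ≈ 75.782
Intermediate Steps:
w = 39710
w/q(524) = 39710/524 = 39710*(1/524) = 19855/262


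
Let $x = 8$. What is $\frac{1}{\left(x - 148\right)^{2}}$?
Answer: $\frac{1}{19600} \approx 5.102 \cdot 10^{-5}$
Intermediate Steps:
$\frac{1}{\left(x - 148\right)^{2}} = \frac{1}{\left(8 - 148\right)^{2}} = \frac{1}{\left(-140\right)^{2}} = \frac{1}{19600}$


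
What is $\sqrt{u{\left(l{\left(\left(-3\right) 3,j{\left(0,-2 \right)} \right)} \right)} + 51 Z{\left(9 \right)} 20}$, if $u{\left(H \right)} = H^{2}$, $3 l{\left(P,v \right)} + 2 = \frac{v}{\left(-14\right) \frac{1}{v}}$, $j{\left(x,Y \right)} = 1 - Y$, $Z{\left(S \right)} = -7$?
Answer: $\frac{i \sqrt{12593591}}{42} \approx 84.494 i$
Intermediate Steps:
$l{\left(P,v \right)} = - \frac{2}{3} - \frac{v^{2}}{42}$ ($l{\left(P,v \right)} = - \frac{2}{3} + \frac{v \frac{1}{\left(-14\right) \frac{1}{v}}}{3} = - \frac{2}{3} + \frac{v \left(- \frac{v}{14}\right)}{3} = - \frac{2}{3} + \frac{\left(- \frac{1}{14}\right) v^{2}}{3} = - \frac{2}{3} - \frac{v^{2}}{42}$)
$\sqrt{u{\left(l{\left(\left(-3\right) 3,j{\left(0,-2 \right)} \right)} \right)} + 51 Z{\left(9 \right)} 20} = \sqrt{\left(- \frac{2}{3} - \frac{\left(1 - -2\right)^{2}}{42}\right)^{2} + 51 \left(-7\right) 20} = \sqrt{\left(- \frac{2}{3} - \frac{\left(1 + 2\right)^{2}}{42}\right)^{2} - 7140} = \sqrt{\left(- \frac{2}{3} - \frac{3^{2}}{42}\right)^{2} - 7140} = \sqrt{\left(- \frac{2}{3} - \frac{3}{14}\right)^{2} - 7140} = \sqrt{\left(- \frac{37}{42}\right)^{2} - 7140} = \sqrt{\frac{1369}{1764} - 7140} = \sqrt{- \frac{12593591}{1764}} = \frac{i \sqrt{12593591}}{42}$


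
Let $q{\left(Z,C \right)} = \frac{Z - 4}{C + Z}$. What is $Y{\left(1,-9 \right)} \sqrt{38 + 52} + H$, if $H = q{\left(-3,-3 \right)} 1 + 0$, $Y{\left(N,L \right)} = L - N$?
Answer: $\frac{7}{6} - 30 \sqrt{10} \approx -93.702$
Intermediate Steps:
$q{\left(Z,C \right)} = \frac{-4 + Z}{C + Z}$
$H = \frac{7}{6}$ ($H = \frac{-4 - 3}{-3 - 3} \cdot 1 + 0 = \frac{1}{-6} \left(-7\right) 1 + 0 = \left(- \frac{1}{6}\right) \left(-7\right) 1 + 0 = \frac{7}{6} \cdot 1 + 0 = \frac{7}{6} + 0 = \frac{7}{6} \approx 1.1667$)
$Y{\left(1,-9 \right)} \sqrt{38 + 52} + H = \left(-9 - 1\right) \sqrt{38 + 52} + \frac{7}{6} = \left(-9 - 1\right) \sqrt{90} + \frac{7}{6} = - 10 \cdot 3 \sqrt{10} + \frac{7}{6} = - 30 \sqrt{10} + \frac{7}{6} = \frac{7}{6} - 30 \sqrt{10}$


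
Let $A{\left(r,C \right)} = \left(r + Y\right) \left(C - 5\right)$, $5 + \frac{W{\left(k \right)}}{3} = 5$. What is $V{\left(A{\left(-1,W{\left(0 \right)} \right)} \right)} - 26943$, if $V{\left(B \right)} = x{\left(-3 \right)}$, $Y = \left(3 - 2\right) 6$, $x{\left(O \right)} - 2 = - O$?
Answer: $-26938$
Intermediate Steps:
$W{\left(k \right)} = 0$ ($W{\left(k \right)} = -15 + 3 \cdot 5 = -15 + 15 = 0$)
$x{\left(O \right)} = 2 - O$
$Y = 6$ ($Y = 1 \cdot 6 = 6$)
$A{\left(r,C \right)} = \left(-5 + C\right) \left(6 + r\right)$ ($A{\left(r,C \right)} = \left(r + 6\right) \left(C - 5\right) = \left(6 + r\right) \left(-5 + C\right) = \left(-5 + C\right) \left(6 + r\right)$)
$V{\left(B \right)} = 5$ ($V{\left(B \right)} = 2 - -3 = 2 + 3 = 5$)
$V{\left(A{\left(-1,W{\left(0 \right)} \right)} \right)} - 26943 = 5 - 26943 = -26938$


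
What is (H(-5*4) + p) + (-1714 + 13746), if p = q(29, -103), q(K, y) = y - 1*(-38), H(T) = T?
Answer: 11947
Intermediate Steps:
q(K, y) = 38 + y (q(K, y) = y + 38 = 38 + y)
p = -65 (p = 38 - 103 = -65)
(H(-5*4) + p) + (-1714 + 13746) = (-5*4 - 65) + (-1714 + 13746) = (-20 - 65) + 12032 = -85 + 12032 = 11947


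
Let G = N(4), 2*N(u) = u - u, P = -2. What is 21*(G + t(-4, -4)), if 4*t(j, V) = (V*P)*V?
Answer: -168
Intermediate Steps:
N(u) = 0 (N(u) = (u - u)/2 = (½)*0 = 0)
t(j, V) = -V²/2 (t(j, V) = ((V*(-2))*V)/4 = ((-2*V)*V)/4 = (-2*V²)/4 = -V²/2)
G = 0
21*(G + t(-4, -4)) = 21*(0 - ½*(-4)²) = 21*(0 - ½*16) = 21*(0 - 8) = 21*(-8) = -168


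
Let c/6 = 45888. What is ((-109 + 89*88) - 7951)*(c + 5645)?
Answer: -64061844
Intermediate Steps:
c = 275328 (c = 6*45888 = 275328)
((-109 + 89*88) - 7951)*(c + 5645) = ((-109 + 89*88) - 7951)*(275328 + 5645) = ((-109 + 7832) - 7951)*280973 = (7723 - 7951)*280973 = -228*280973 = -64061844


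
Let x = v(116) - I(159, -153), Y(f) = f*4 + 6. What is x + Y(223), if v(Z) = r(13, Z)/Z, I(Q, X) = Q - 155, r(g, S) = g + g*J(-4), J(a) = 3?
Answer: 25939/29 ≈ 894.45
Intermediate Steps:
Y(f) = 6 + 4*f (Y(f) = 4*f + 6 = 6 + 4*f)
r(g, S) = 4*g (r(g, S) = g + g*3 = g + 3*g = 4*g)
I(Q, X) = -155 + Q
v(Z) = 52/Z (v(Z) = (4*13)/Z = 52/Z)
x = -103/29 (x = 52/116 - (-155 + 159) = 52*(1/116) - 1*4 = 13/29 - 4 = -103/29 ≈ -3.5517)
x + Y(223) = -103/29 + (6 + 4*223) = -103/29 + (6 + 892) = -103/29 + 898 = 25939/29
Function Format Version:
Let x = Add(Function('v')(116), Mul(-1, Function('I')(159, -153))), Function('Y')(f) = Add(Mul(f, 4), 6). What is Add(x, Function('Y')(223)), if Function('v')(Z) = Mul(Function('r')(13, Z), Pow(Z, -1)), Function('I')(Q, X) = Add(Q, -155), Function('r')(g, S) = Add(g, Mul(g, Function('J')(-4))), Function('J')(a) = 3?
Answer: Rational(25939, 29) ≈ 894.45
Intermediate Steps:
Function('Y')(f) = Add(6, Mul(4, f)) (Function('Y')(f) = Add(Mul(4, f), 6) = Add(6, Mul(4, f)))
Function('r')(g, S) = Mul(4, g) (Function('r')(g, S) = Add(g, Mul(g, 3)) = Add(g, Mul(3, g)) = Mul(4, g))
Function('I')(Q, X) = Add(-155, Q)
Function('v')(Z) = Mul(52, Pow(Z, -1)) (Function('v')(Z) = Mul(Mul(4, 13), Pow(Z, -1)) = Mul(52, Pow(Z, -1)))
x = Rational(-103, 29) (x = Add(Mul(52, Pow(116, -1)), Mul(-1, Add(-155, 159))) = Add(Mul(52, Rational(1, 116)), Mul(-1, 4)) = Add(Rational(13, 29), -4) = Rational(-103, 29) ≈ -3.5517)
Add(x, Function('Y')(223)) = Add(Rational(-103, 29), Add(6, Mul(4, 223))) = Add(Rational(-103, 29), Add(6, 892)) = Add(Rational(-103, 29), 898) = Rational(25939, 29)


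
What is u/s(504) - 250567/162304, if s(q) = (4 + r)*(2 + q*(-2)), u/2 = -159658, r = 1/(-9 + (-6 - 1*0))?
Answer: 381260903621/4816695808 ≈ 79.154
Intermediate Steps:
r = -1/15 (r = 1/(-9 + (-6 + 0)) = 1/(-9 - 6) = 1/(-15) = -1/15 ≈ -0.066667)
u = -319316 (u = 2*(-159658) = -319316)
s(q) = 118/15 - 118*q/15 (s(q) = (4 - 1/15)*(2 + q*(-2)) = 59*(2 - 2*q)/15 = 118/15 - 118*q/15)
u/s(504) - 250567/162304 = -319316/(118/15 - 118/15*504) - 250567/162304 = -319316/(118/15 - 19824/5) - 250567*1/162304 = -319316/(-59354/15) - 250567/162304 = -319316*(-15/59354) - 250567/162304 = 2394870/29677 - 250567/162304 = 381260903621/4816695808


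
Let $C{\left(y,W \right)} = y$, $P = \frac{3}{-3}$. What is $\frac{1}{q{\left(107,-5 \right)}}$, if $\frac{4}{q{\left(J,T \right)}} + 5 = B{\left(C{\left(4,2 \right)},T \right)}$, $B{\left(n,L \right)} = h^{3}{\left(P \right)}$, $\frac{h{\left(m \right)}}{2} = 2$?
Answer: $\frac{59}{4} \approx 14.75$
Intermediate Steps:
$P = -1$ ($P = 3 \left(- \frac{1}{3}\right) = -1$)
$h{\left(m \right)} = 4$ ($h{\left(m \right)} = 2 \cdot 2 = 4$)
$B{\left(n,L \right)} = 64$ ($B{\left(n,L \right)} = 4^{3} = 64$)
$q{\left(J,T \right)} = \frac{4}{59}$ ($q{\left(J,T \right)} = \frac{4}{-5 + 64} = \frac{4}{59}$)
$\frac{1}{q{\left(107,-5 \right)}} = \frac{1}{\frac{4}{59}} = \frac{59}{4}$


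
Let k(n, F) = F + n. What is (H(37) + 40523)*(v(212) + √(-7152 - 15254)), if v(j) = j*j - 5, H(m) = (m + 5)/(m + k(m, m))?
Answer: 67379963735/37 + 1499365*I*√22406/37 ≈ 1.8211e+9 + 6.0658e+6*I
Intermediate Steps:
H(m) = (5 + m)/(3*m) (H(m) = (m + 5)/(m + (m + m)) = (5 + m)/(m + 2*m) = (5 + m)/((3*m)) = (5 + m)*(1/(3*m)) = (5 + m)/(3*m))
v(j) = -5 + j² (v(j) = j² - 5 = -5 + j²)
(H(37) + 40523)*(v(212) + √(-7152 - 15254)) = ((⅓)*(5 + 37)/37 + 40523)*((-5 + 212²) + √(-7152 - 15254)) = ((⅓)*(1/37)*42 + 40523)*((-5 + 44944) + √(-22406)) = (14/37 + 40523)*(44939 + I*√22406) = 1499365*(44939 + I*√22406)/37 = 67379963735/37 + 1499365*I*√22406/37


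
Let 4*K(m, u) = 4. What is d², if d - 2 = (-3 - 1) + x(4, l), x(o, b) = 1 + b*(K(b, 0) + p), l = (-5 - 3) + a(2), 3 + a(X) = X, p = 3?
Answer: 1369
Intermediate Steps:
K(m, u) = 1 (K(m, u) = (¼)*4 = 1)
a(X) = -3 + X
l = -9 (l = (-5 - 3) + (-3 + 2) = -8 - 1 = -9)
x(o, b) = 1 + 4*b (x(o, b) = 1 + b*(1 + 3) = 1 + b*4 = 1 + 4*b)
d = -37 (d = 2 + ((-3 - 1) + (1 + 4*(-9))) = 2 + (-4 + (1 - 36)) = 2 + (-4 - 35) = 2 - 39 = -37)
d² = (-37)² = 1369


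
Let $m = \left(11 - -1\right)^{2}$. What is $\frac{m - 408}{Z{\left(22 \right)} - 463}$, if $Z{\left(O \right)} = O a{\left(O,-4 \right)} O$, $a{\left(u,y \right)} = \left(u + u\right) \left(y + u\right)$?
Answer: $- \frac{264}{382865} \approx -0.00068954$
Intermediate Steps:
$a{\left(u,y \right)} = 2 u \left(u + y\right)$
$Z{\left(O \right)} = 2 O^{3} \left(-4 + O\right)$ ($Z{\left(O \right)} = O 2 O \left(O - 4\right) O = O 2 O \left(-4 + O\right) O = 2 O^{2} \left(-4 + O\right) O = 2 O^{3} \left(-4 + O\right)$)
$m = 144$ ($m = \left(11 + 1\right)^{2} = 12^{2} = 144$)
$\frac{m - 408}{Z{\left(22 \right)} - 463} = \frac{144 - 408}{2 \cdot 22^{3} \left(-4 + 22\right) - 463} = - \frac{264}{2 \cdot 10648 \cdot 18 - 463} = - \frac{264}{383328 - 463} = - \frac{264}{382865}$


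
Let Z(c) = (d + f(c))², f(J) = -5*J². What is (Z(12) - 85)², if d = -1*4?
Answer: 274671376281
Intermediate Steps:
d = -4
Z(c) = (-4 - 5*c²)²
(Z(12) - 85)² = ((4 + 5*12²)² - 85)² = ((4 + 5*144)² - 85)² = ((4 + 720)² - 85)² = (724² - 85)² = (524176 - 85)² = 524091² = 274671376281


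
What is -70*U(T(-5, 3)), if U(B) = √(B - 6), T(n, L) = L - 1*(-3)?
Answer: 0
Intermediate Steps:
T(n, L) = 3 + L (T(n, L) = L + 3 = 3 + L)
U(B) = √(-6 + B)
-70*U(T(-5, 3)) = -70*√(-6 + (3 + 3)) = -70*√(-6 + 6) = -70*√0 = -70*0 = 0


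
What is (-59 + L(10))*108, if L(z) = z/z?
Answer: -6264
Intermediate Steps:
L(z) = 1
(-59 + L(10))*108 = (-59 + 1)*108 = -58*108 = -6264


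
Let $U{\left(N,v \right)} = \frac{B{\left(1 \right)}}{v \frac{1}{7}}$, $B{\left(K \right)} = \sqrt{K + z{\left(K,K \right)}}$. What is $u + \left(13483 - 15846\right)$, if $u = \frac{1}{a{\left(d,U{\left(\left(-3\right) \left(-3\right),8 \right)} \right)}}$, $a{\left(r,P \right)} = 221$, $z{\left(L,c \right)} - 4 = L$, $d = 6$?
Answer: $- \frac{522222}{221} \approx -2363.0$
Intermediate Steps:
$z{\left(L,c \right)} = 4 + L$
$B{\left(K \right)} = \sqrt{4 + 2 K}$ ($B{\left(K \right)} = \sqrt{K + \left(4 + K\right)} = \sqrt{4 + 2 K}$)
$U{\left(N,v \right)} = \frac{7 \sqrt{6}}{v}$ ($U{\left(N,v \right)} = \frac{\sqrt{4 + 2 \cdot 1}}{v \frac{1}{7}} = \frac{\sqrt{4 + 2}}{v \frac{1}{7}} = \frac{\sqrt{6}}{\frac{1}{7} v} = \sqrt{6} \frac{7}{v} = \frac{7 \sqrt{6}}{v}$)
$u = \frac{1}{221} \approx 0.0045249$
$u + \left(13483 - 15846\right) = \frac{1}{221} + \left(13483 - 15846\right) = \frac{1}{221} - 2363 = - \frac{522222}{221}$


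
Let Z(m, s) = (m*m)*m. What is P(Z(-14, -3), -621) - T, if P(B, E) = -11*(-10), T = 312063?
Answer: -311953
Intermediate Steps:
Z(m, s) = m**3 (Z(m, s) = m**2*m = m**3)
P(B, E) = 110
P(Z(-14, -3), -621) - T = 110 - 1*312063 = 110 - 312063 = -311953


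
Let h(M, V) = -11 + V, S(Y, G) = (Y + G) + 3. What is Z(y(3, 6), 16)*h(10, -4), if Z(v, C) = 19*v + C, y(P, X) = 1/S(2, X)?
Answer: -2925/11 ≈ -265.91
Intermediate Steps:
S(Y, G) = 3 + G + Y (S(Y, G) = (G + Y) + 3 = 3 + G + Y)
y(P, X) = 1/(5 + X) (y(P, X) = 1/(3 + X + 2) = 1/(5 + X))
Z(v, C) = C + 19*v
Z(y(3, 6), 16)*h(10, -4) = (16 + 19/(5 + 6))*(-11 - 4) = (16 + 19/11)*(-15) = (195/11)*(-15) = -2925/11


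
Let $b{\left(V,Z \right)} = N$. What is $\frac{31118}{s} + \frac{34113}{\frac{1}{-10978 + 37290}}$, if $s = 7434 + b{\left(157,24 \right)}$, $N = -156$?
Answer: $\frac{3266298206143}{3639} \approx 8.9758 \cdot 10^{8}$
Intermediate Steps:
$b{\left(V,Z \right)} = -156$
$s = 7278$ ($s = 7434 - 156 = 7278$)
$\frac{31118}{s} + \frac{34113}{\frac{1}{-10978 + 37290}} = \frac{31118}{7278} + \frac{34113}{\frac{1}{-10978 + 37290}} = 31118 \cdot \frac{1}{7278} + \frac{34113}{\frac{1}{26312}} = \frac{15559}{3639} + 34113 \frac{1}{\frac{1}{26312}} = \frac{15559}{3639} + 34113 \cdot 26312 = \frac{15559}{3639} + 897581256 = \frac{3266298206143}{3639}$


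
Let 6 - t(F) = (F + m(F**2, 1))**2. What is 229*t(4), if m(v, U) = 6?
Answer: -21526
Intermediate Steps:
t(F) = 6 - (6 + F)**2 (t(F) = 6 - (F + 6)**2 = 6 - (6 + F)**2)
229*t(4) = 229*(6 - (6 + 4)**2) = 229*(6 - 1*10**2) = 229*(6 - 1*100) = 229*(6 - 100) = 229*(-94) = -21526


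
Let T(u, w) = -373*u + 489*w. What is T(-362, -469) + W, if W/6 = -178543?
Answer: -1165573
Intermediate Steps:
W = -1071258 (W = 6*(-178543) = -1071258)
T(-362, -469) + W = (-373*(-362) + 489*(-469)) - 1071258 = (135026 - 229341) - 1071258 = -94315 - 1071258 = -1165573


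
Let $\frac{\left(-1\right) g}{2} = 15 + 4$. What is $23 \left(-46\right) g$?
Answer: $40204$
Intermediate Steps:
$g = -38$ ($g = - 2 \left(15 + 4\right) = \left(-2\right) 19 = -38$)
$23 \left(-46\right) g = 23 \left(-46\right) \left(-38\right) = \left(-1058\right) \left(-38\right) = 40204$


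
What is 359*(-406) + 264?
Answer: -145490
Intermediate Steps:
359*(-406) + 264 = -145754 + 264 = -145490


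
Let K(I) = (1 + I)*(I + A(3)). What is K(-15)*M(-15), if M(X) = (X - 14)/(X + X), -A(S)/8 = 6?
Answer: 4263/5 ≈ 852.60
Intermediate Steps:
A(S) = -48 (A(S) = -8*6 = -48)
K(I) = (1 + I)*(-48 + I) (K(I) = (1 + I)*(I - 48) = (1 + I)*(-48 + I))
M(X) = (-14 + X)/(2*X) (M(X) = (-14 + X)/((2*X)) = (-14 + X)*(1/(2*X)) = (-14 + X)/(2*X))
K(-15)*M(-15) = (-48 + (-15)² - 47*(-15))*((½)*(-14 - 15)/(-15)) = (-48 + 225 + 705)*((½)*(-1/15)*(-29)) = 882*(29/30) = 4263/5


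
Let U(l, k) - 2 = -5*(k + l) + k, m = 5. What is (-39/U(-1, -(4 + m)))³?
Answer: -59319/79507 ≈ -0.74609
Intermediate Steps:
U(l, k) = 2 - 5*l - 4*k (U(l, k) = 2 + (-5*(k + l) + k) = 2 + ((-5*k - 5*l) + k) = 2 + (-5*l - 4*k) = 2 - 5*l - 4*k)
(-39/U(-1, -(4 + m)))³ = (-39/(2 - 5*(-1) - (-4)*(4 + 5)))³ = (-39/(2 + 5 - (-4)*9))³ = (-39/(2 + 5 - 4*(-9)))³ = (-39/(2 + 5 + 36))³ = (-39/43)³ = -59319/79507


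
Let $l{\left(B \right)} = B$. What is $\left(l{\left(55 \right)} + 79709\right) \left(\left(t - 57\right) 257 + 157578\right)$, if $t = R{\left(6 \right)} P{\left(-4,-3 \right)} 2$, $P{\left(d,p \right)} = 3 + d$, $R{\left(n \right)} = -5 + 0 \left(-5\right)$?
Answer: $11605582236$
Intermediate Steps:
$R{\left(n \right)} = -5$ ($R{\left(n \right)} = -5 + 0 = -5$)
$t = 10$ ($t = - 5 \left(3 - 4\right) 2 = \left(-5\right) \left(-1\right) 2 = 5 \cdot 2 = 10$)
$\left(l{\left(55 \right)} + 79709\right) \left(\left(t - 57\right) 257 + 157578\right) = \left(55 + 79709\right) \left(\left(10 - 57\right) 257 + 157578\right) = 79764 \left(\left(-47\right) 257 + 157578\right) = 79764 \left(-12079 + 157578\right) = 79764 \cdot 145499 = 11605582236$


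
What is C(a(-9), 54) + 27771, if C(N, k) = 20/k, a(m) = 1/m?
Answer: 749827/27 ≈ 27771.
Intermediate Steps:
C(a(-9), 54) + 27771 = 20/54 + 27771 = 20*(1/54) + 27771 = 10/27 + 27771 = 749827/27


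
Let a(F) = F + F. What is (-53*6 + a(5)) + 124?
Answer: -184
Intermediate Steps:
a(F) = 2*F
(-53*6 + a(5)) + 124 = (-53*6 + 2*5) + 124 = (-318 + 10) + 124 = -308 + 124 = -184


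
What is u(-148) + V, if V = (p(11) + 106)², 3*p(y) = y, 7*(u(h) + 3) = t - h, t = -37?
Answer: 758497/63 ≈ 12040.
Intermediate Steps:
u(h) = -58/7 - h/7 (u(h) = -3 + (-37 - h)/7 = -3 + (-37/7 - h/7) = -58/7 - h/7)
p(y) = y/3
V = 108241/9 (V = ((⅓)*11 + 106)² = (11/3 + 106)² = (329/3)² = 108241/9 ≈ 12027.)
u(-148) + V = (-58/7 - ⅐*(-148)) + 108241/9 = (-58/7 + 148/7) + 108241/9 = 90/7 + 108241/9 = 758497/63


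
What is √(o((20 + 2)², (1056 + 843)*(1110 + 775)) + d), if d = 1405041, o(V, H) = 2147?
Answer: 2*√351797 ≈ 1186.3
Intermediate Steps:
√(o((20 + 2)², (1056 + 843)*(1110 + 775)) + d) = √(2147 + 1405041) = √1407188 = 2*√351797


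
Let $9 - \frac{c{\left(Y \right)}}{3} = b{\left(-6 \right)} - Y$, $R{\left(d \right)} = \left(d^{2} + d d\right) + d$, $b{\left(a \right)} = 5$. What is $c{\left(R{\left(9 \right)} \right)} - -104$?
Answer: $629$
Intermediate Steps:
$R{\left(d \right)} = d + 2 d^{2}$ ($R{\left(d \right)} = \left(d^{2} + d^{2}\right) + d = 2 d^{2} + d = d + 2 d^{2}$)
$c{\left(Y \right)} = 12 + 3 Y$ ($c{\left(Y \right)} = 27 - 3 \left(5 - Y\right) = 27 + \left(-15 + 3 Y\right) = 12 + 3 Y$)
$c{\left(R{\left(9 \right)} \right)} - -104 = \left(12 + 3 \cdot 9 \left(1 + 2 \cdot 9\right)\right) - -104 = \left(12 + 3 \cdot 9 \left(1 + 18\right)\right) + 104 = \left(12 + 3 \cdot 9 \cdot 19\right) + 104 = \left(12 + 3 \cdot 171\right) + 104 = \left(12 + 513\right) + 104 = 525 + 104 = 629$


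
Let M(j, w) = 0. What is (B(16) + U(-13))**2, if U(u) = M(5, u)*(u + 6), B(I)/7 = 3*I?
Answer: 112896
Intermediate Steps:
B(I) = 21*I (B(I) = 7*(3*I) = 21*I)
U(u) = 0 (U(u) = 0*(u + 6) = 0*(6 + u) = 0)
(B(16) + U(-13))**2 = (21*16 + 0)**2 = (336 + 0)**2 = 336**2 = 112896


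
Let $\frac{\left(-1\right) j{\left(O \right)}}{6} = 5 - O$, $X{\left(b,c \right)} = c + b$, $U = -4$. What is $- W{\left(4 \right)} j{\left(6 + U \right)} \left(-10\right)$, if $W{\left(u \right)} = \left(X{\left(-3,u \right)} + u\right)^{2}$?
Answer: $-4500$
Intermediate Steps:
$X{\left(b,c \right)} = b + c$
$W{\left(u \right)} = \left(-3 + 2 u\right)^{2}$ ($W{\left(u \right)} = \left(\left(-3 + u\right) + u\right)^{2} = \left(-3 + 2 u\right)^{2}$)
$j{\left(O \right)} = -30 + 6 O$ ($j{\left(O \right)} = - 6 \left(5 - O\right) = -30 + 6 O$)
$- W{\left(4 \right)} j{\left(6 + U \right)} \left(-10\right) = - \left(-3 + 2 \cdot 4\right)^{2} \left(-30 + 6 \left(6 - 4\right)\right) \left(-10\right) = - \left(-3 + 8\right)^{2} \left(-30 + 6 \cdot 2\right) \left(-10\right) = - 5^{2} \left(-30 + 12\right) \left(-10\right) = \left(-1\right) 25 \left(-18\right) \left(-10\right) = \left(-25\right) \left(-18\right) \left(-10\right) = 450 \left(-10\right) = -4500$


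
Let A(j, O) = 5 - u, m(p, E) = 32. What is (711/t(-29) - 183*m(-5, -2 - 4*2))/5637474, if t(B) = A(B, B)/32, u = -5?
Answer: -2984/4697895 ≈ -0.00063518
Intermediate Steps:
A(j, O) = 10 (A(j, O) = 5 - 1*(-5) = 5 + 5 = 10)
t(B) = 5/16 (t(B) = 10/32 = 10*(1/32) = 5/16)
(711/t(-29) - 183*m(-5, -2 - 4*2))/5637474 = (711/(5/16) - 183*32)/5637474 = (711*(16/5) - 5856)*(1/5637474) = (11376/5 - 5856)*(1/5637474) = -17904/5*1/5637474 = -2984/4697895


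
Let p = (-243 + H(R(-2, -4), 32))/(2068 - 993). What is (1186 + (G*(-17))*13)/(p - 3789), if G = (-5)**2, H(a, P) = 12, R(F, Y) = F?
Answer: 4664425/4073406 ≈ 1.1451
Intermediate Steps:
G = 25
p = -231/1075 (p = (-243 + 12)/(2068 - 993) = -231/1075 ≈ -0.21488)
(1186 + (G*(-17))*13)/(p - 3789) = (1186 + (25*(-17))*13)/(-231/1075 - 3789) = (1186 - 425*13)/(-4073406/1075) = (1186 - 5525)*(-1075/4073406) = -4339*(-1075/4073406) = 4664425/4073406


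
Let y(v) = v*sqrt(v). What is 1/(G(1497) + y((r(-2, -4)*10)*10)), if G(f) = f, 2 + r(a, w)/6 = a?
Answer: 499/4608747003 + 16000*I*sqrt(6)/4608747003 ≈ 1.0827e-7 + 8.5038e-6*I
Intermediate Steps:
r(a, w) = -12 + 6*a
y(v) = v**(3/2)
1/(G(1497) + y((r(-2, -4)*10)*10)) = 1/(1497 + (((-12 + 6*(-2))*10)*10)**(3/2)) = 1/(1497 + (((-12 - 12)*10)*10)**(3/2)) = 1/(1497 + (-24*10*10)**(3/2)) = 1/(1497 + (-240*10)**(3/2)) = 1/(1497 + (-2400)**(3/2)) = 1/(1497 - 48000*I*sqrt(6))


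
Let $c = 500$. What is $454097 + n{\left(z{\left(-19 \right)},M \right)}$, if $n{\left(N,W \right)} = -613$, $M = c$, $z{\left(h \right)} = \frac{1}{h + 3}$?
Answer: $453484$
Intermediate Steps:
$z{\left(h \right)} = \frac{1}{3 + h}$
$M = 500$
$454097 + n{\left(z{\left(-19 \right)},M \right)} = 454097 - 613 = 453484$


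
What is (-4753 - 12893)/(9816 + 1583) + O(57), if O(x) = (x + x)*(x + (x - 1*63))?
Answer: 66256140/11399 ≈ 5812.5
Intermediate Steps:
O(x) = 2*x*(-63 + 2*x) (O(x) = (2*x)*(x + (x - 63)) = (2*x)*(x + (-63 + x)) = (2*x)*(-63 + 2*x) = 2*x*(-63 + 2*x))
(-4753 - 12893)/(9816 + 1583) + O(57) = (-4753 - 12893)/(9816 + 1583) + 2*57*(-63 + 2*57) = -17646/11399 + 2*57*(-63 + 114) = -17646*1/11399 + 2*57*51 = -17646/11399 + 5814 = 66256140/11399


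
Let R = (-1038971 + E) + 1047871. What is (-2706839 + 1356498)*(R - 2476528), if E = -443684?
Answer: 3931263957392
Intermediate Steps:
R = -434784 (R = (-1038971 - 443684) + 1047871 = -1482655 + 1047871 = -434784)
(-2706839 + 1356498)*(R - 2476528) = (-2706839 + 1356498)*(-434784 - 2476528) = -1350341*(-2911312) = 3931263957392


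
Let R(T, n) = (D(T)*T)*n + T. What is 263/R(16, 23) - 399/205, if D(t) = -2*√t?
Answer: -1222187/600240 ≈ -2.0362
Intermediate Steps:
R(T, n) = T - 2*n*T^(3/2) (R(T, n) = ((-2*√T)*T)*n + T = (-2*T^(3/2))*n + T = -2*n*T^(3/2) + T = T - 2*n*T^(3/2))
263/R(16, 23) - 399/205 = 263/(16 - 2*23*16^(3/2)) - 399/205 = 263/(16 - 2*23*64) - 399*1/205 = 263/(16 - 2944) - 399/205 = 263/(-2928) - 399/205 = 263*(-1/2928) - 399/205 = -263/2928 - 399/205 = -1222187/600240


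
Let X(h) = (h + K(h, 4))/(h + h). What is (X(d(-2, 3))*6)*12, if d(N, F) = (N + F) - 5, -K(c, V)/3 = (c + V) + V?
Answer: 144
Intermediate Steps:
K(c, V) = -6*V - 3*c (K(c, V) = -3*((c + V) + V) = -3*((V + c) + V) = -3*(c + 2*V) = -6*V - 3*c)
d(N, F) = -5 + F + N (d(N, F) = (F + N) - 5 = -5 + F + N)
X(h) = (-24 - 2*h)/(2*h) (X(h) = (h + (-6*4 - 3*h))/(h + h) = (h + (-24 - 3*h))/((2*h)) = (-24 - 2*h)*(1/(2*h)) = (-24 - 2*h)/(2*h))
(X(d(-2, 3))*6)*12 = (((-12 - (-5 + 3 - 2))/(-5 + 3 - 2))*6)*12 = (((-12 - 1*(-4))/(-4))*6)*12 = (-(-12 + 4)/4*6)*12 = (-¼*(-8)*6)*12 = (2*6)*12 = 12*12 = 144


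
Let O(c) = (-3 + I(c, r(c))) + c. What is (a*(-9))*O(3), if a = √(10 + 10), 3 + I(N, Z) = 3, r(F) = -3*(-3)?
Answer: 0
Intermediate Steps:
r(F) = 9
I(N, Z) = 0 (I(N, Z) = -3 + 3 = 0)
O(c) = -3 + c (O(c) = (-3 + 0) + c = -3 + c)
a = 2*√5 (a = √20 = 2*√5 ≈ 4.4721)
(a*(-9))*O(3) = ((2*√5)*(-9))*(-3 + 3) = -18*√5*0 = 0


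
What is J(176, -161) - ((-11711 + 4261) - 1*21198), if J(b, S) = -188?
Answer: 28460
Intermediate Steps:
J(176, -161) - ((-11711 + 4261) - 1*21198) = -188 - ((-11711 + 4261) - 1*21198) = -188 - (-7450 - 21198) = -188 - 1*(-28648) = -188 + 28648 = 28460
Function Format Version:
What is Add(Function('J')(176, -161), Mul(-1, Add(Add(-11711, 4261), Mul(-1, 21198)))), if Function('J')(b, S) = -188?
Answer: 28460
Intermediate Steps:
Add(Function('J')(176, -161), Mul(-1, Add(Add(-11711, 4261), Mul(-1, 21198)))) = Add(-188, Mul(-1, Add(Add(-11711, 4261), Mul(-1, 21198)))) = Add(-188, Mul(-1, Add(-7450, -21198))) = Add(-188, Mul(-1, -28648)) = Add(-188, 28648) = 28460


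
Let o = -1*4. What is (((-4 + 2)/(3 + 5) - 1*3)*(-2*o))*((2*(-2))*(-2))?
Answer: -208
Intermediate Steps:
o = -4
(((-4 + 2)/(3 + 5) - 1*3)*(-2*o))*((2*(-2))*(-2)) = (((-4 + 2)/(3 + 5) - 1*3)*(-2*(-4)))*((2*(-2))*(-2)) = ((-2/8 - 3)*8)*(-4*(-2)) = ((-2*⅛ - 3)*8)*8 = ((-¼ - 3)*8)*8 = -13/4*8*8 = -26*8 = -208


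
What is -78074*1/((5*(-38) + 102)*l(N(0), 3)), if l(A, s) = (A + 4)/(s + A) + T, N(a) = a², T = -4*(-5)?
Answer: 117111/2816 ≈ 41.588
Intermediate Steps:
T = 20
l(A, s) = 20 + (4 + A)/(A + s) (l(A, s) = (A + 4)/(s + A) + 20 = (4 + A)/(A + s) + 20 = 20 + (4 + A)/(A + s))
-78074*1/((5*(-38) + 102)*l(N(0), 3)) = -78074*(0² + 3)/((5*(-38) + 102)*(4 + 20*3 + 21*0²)) = -78074*(0 + 3)/((-190 + 102)*(4 + 60 + 21*0)) = -78074*(-3/(88*(4 + 60 + 0))) = -78074/(((⅓)*64)*(-88)) = -78074/((64/3)*(-88)) = -78074/(-5632/3) = -78074*(-3/5632) = 117111/2816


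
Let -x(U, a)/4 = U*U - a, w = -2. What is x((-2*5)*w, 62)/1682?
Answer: -676/841 ≈ -0.80381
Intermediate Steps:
x(U, a) = -4*U² + 4*a (x(U, a) = -4*(U*U - a) = -4*(U² - a) = -4*U² + 4*a)
x((-2*5)*w, 62)/1682 = (-4*(-2*5*(-2))² + 4*62)/1682 = (-4*(-10*(-2))² + 248)*(1/1682) = (-4*20² + 248)*(1/1682) = (-4*400 + 248)*(1/1682) = (-1600 + 248)*(1/1682) = -1352*1/1682 = -676/841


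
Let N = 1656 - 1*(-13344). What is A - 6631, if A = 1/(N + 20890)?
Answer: -237986589/35890 ≈ -6631.0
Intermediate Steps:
N = 15000 (N = 1656 + 13344 = 15000)
A = 1/35890 (A = 1/(15000 + 20890) = 1/35890 ≈ 2.7863e-5)
A - 6631 = 1/35890 - 6631 = -237986589/35890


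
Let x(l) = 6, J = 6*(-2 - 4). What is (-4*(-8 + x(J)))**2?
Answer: 64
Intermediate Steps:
J = -36 (J = 6*(-6) = -36)
(-4*(-8 + x(J)))**2 = (-4*(-8 + 6))**2 = (-4*(-2))**2 = 8**2 = 64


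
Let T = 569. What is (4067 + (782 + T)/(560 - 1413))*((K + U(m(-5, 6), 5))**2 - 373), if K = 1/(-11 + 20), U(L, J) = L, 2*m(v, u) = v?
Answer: -103169650850/69093 ≈ -1.4932e+6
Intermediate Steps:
m(v, u) = v/2
K = 1/9 ≈ 0.11111
(4067 + (782 + T)/(560 - 1413))*((K + U(m(-5, 6), 5))**2 - 373) = (4067 + (782 + 569)/(560 - 1413))*((1/9 + (1/2)*(-5))**2 - 373) = (4067 + 1351/(-853))*((1/9 - 5/2)**2 - 373) = (4067 + 1351*(-1/853))*((-43/18)**2 - 373) = (4067 - 1351/853)*(1849/324 - 373) = (3467800/853)*(-119003/324) = -103169650850/69093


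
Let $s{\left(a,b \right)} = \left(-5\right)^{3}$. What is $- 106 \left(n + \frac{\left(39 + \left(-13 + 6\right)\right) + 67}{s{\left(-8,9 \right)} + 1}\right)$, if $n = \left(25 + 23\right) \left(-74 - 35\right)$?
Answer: $\frac{34389951}{62} \approx 5.5468 \cdot 10^{5}$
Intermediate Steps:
$s{\left(a,b \right)} = -125$
$n = -5232$ ($n = 48 \left(-109\right) = -5232$)
$- 106 \left(n + \frac{\left(39 + \left(-13 + 6\right)\right) + 67}{s{\left(-8,9 \right)} + 1}\right) = - 106 \left(-5232 + \frac{\left(39 + \left(-13 + 6\right)\right) + 67}{-125 + 1}\right) = - 106 \left(-5232 + \frac{\left(39 - 7\right) + 67}{-124}\right) = - 106 \left(-5232 + \left(32 + 67\right) \left(- \frac{1}{124}\right)\right) = - 106 \left(-5232 + 99 \left(- \frac{1}{124}\right)\right) = - 106 \left(-5232 - \frac{99}{124}\right) = \left(-106\right) \left(- \frac{648867}{124}\right) = \frac{34389951}{62}$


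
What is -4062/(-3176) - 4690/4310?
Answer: 130589/684428 ≈ 0.19080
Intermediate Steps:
-4062/(-3176) - 4690/4310 = -4062*(-1/3176) - 4690*1/4310 = 2031/1588 - 469/431 = 130589/684428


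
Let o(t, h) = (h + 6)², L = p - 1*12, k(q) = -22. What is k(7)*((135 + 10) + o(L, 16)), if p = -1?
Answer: -13838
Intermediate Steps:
L = -13 (L = -1 - 1*12 = -1 - 12 = -13)
o(t, h) = (6 + h)²
k(7)*((135 + 10) + o(L, 16)) = -22*((135 + 10) + (6 + 16)²) = -22*(145 + 22²) = -22*(145 + 484) = -22*629 = -13838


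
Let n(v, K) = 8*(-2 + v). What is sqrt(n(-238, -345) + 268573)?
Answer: sqrt(266653) ≈ 516.38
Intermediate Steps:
n(v, K) = -16 + 8*v
sqrt(n(-238, -345) + 268573) = sqrt((-16 + 8*(-238)) + 268573) = sqrt((-16 - 1904) + 268573) = sqrt(-1920 + 268573) = sqrt(266653)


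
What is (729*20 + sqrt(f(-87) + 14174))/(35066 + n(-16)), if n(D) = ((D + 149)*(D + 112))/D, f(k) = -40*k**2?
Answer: 3645/8567 + I*sqrt(288586)/34268 ≈ 0.42547 + 0.015676*I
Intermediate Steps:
n(D) = (112 + D)*(149 + D)/D (n(D) = ((149 + D)*(112 + D))/D = ((112 + D)*(149 + D))/D = (112 + D)*(149 + D)/D)
(729*20 + sqrt(f(-87) + 14174))/(35066 + n(-16)) = (729*20 + sqrt(-40*(-87)**2 + 14174))/(35066 + (261 - 16 + 16688/(-16))) = (14580 + sqrt(-40*7569 + 14174))/(35066 + (261 - 16 + 16688*(-1/16))) = (14580 + sqrt(-302760 + 14174))/(35066 + (261 - 16 - 1043)) = (14580 + sqrt(-288586))/(35066 - 798) = (14580 + I*sqrt(288586))/34268 = (14580 + I*sqrt(288586))*(1/34268) = 3645/8567 + I*sqrt(288586)/34268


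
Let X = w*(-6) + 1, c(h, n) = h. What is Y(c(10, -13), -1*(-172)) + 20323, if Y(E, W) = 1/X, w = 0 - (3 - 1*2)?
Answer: 142262/7 ≈ 20323.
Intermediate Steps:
w = -1 (w = 0 - (3 - 2) = 0 - 1*1 = 0 - 1 = -1)
X = 7 (X = -1*(-6) + 1 = 6 + 1 = 7)
Y(E, W) = 1/7
Y(c(10, -13), -1*(-172)) + 20323 = 1/7 + 20323 = 142262/7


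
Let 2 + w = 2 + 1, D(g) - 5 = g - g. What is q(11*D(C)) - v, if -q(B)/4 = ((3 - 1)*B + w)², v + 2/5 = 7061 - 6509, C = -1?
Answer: -249178/5 ≈ -49836.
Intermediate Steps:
D(g) = 5 (D(g) = 5 + (g - g) = 5 + 0 = 5)
v = 2758/5 (v = -⅖ + (7061 - 6509) = -⅖ + 552 = 2758/5 ≈ 551.60)
w = 1 (w = -2 + (2 + 1) = -2 + 3 = 1)
q(B) = -4*(1 + 2*B)² (q(B) = -4*((3 - 1)*B + 1)² = -4*(2*B + 1)² = -4*(1 + 2*B)²)
q(11*D(C)) - v = -4*(1 + 2*(11*5))² - 1*2758/5 = -4*(1 + 2*55)² - 2758/5 = -4*(1 + 110)² - 2758/5 = -4*111² - 2758/5 = -4*12321 - 2758/5 = -49284 - 2758/5 = -249178/5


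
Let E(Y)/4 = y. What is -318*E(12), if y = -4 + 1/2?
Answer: 4452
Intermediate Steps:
y = -7/2 (y = -4 + ½ = -7/2 ≈ -3.5000)
E(Y) = -14 (E(Y) = 4*(-7/2) = -14)
-318*E(12) = -318*(-14) = 4452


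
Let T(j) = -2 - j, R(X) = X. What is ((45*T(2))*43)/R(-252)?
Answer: 215/7 ≈ 30.714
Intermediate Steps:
((45*T(2))*43)/R(-252) = ((45*(-2 - 1*2))*43)/(-252) = ((45*(-2 - 2))*43)*(-1/252) = ((45*(-4))*43)*(-1/252) = -180*43*(-1/252) = -7740*(-1/252) = 215/7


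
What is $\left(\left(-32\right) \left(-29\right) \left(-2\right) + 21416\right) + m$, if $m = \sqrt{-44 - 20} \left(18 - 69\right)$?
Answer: $19560 - 408 i \approx 19560.0 - 408.0 i$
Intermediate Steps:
$m = - 408 i$ ($m = \sqrt{-64} \left(-51\right) = 8 i \left(-51\right) = - 408 i \approx - 408.0 i$)
$\left(\left(-32\right) \left(-29\right) \left(-2\right) + 21416\right) + m = \left(\left(-32\right) \left(-29\right) \left(-2\right) + 21416\right) - 408 i = \left(928 \left(-2\right) + 21416\right) - 408 i = \left(-1856 + 21416\right) - 408 i = 19560 - 408 i$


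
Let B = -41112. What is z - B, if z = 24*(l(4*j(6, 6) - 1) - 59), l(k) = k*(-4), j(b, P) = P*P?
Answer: 25968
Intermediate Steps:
j(b, P) = P²
l(k) = -4*k
z = -15144 (z = 24*(-4*(4*6² - 1) - 59) = 24*(-4*(4*36 - 1) - 59) = 24*(-4*(144 - 1) - 59) = 24*(-4*143 - 59) = 24*(-572 - 59) = 24*(-631) = -15144)
z - B = -15144 - 1*(-41112) = -15144 + 41112 = 25968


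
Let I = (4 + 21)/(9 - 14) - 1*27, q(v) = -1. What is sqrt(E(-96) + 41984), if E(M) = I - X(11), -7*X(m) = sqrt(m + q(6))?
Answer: sqrt(2055648 + 7*sqrt(10))/7 ≈ 204.82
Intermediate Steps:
X(m) = -sqrt(-1 + m)/7 (X(m) = -sqrt(m - 1)/7 = -sqrt(-1 + m)/7)
I = -32 (I = 25/(-5) - 27 = 25*(-1/5) - 27 = -5 - 27 = -32)
E(M) = -32 + sqrt(10)/7 (E(M) = -32 - (-1)*sqrt(-1 + 11)/7 = -32 - (-1)*sqrt(10)/7 = -32 + sqrt(10)/7)
sqrt(E(-96) + 41984) = sqrt((-32 + sqrt(10)/7) + 41984) = sqrt(41952 + sqrt(10)/7)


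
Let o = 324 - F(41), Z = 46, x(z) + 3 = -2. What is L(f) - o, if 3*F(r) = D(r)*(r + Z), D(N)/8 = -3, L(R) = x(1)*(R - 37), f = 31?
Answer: -990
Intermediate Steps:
x(z) = -5 (x(z) = -3 - 2 = -5)
L(R) = 185 - 5*R (L(R) = -5*(R - 37) = -5*(-37 + R) = 185 - 5*R)
D(N) = -24 (D(N) = 8*(-3) = -24)
F(r) = -368 - 8*r (F(r) = (-24*(r + 46))/3 = (-24*(46 + r))/3 = (-1104 - 24*r)/3 = -368 - 8*r)
o = 1020 (o = 324 - (-368 - 8*41) = 324 - (-368 - 328) = 324 - 1*(-696) = 324 + 696 = 1020)
L(f) - o = (185 - 5*31) - 1*1020 = (185 - 155) - 1020 = 30 - 1020 = -990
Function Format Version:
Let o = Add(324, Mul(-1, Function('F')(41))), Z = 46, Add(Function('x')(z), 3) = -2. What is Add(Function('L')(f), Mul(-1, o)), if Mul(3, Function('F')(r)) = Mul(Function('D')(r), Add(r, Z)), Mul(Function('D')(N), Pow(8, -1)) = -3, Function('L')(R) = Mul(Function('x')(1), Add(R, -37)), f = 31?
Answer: -990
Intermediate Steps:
Function('x')(z) = -5 (Function('x')(z) = Add(-3, -2) = -5)
Function('L')(R) = Add(185, Mul(-5, R)) (Function('L')(R) = Mul(-5, Add(R, -37)) = Mul(-5, Add(-37, R)) = Add(185, Mul(-5, R)))
Function('D')(N) = -24 (Function('D')(N) = Mul(8, -3) = -24)
Function('F')(r) = Add(-368, Mul(-8, r)) (Function('F')(r) = Mul(Rational(1, 3), Mul(-24, Add(r, 46))) = Mul(Rational(1, 3), Mul(-24, Add(46, r))) = Mul(Rational(1, 3), Add(-1104, Mul(-24, r))) = Add(-368, Mul(-8, r)))
o = 1020 (o = Add(324, Mul(-1, Add(-368, Mul(-8, 41)))) = Add(324, Mul(-1, Add(-368, -328))) = Add(324, Mul(-1, -696)) = Add(324, 696) = 1020)
Add(Function('L')(f), Mul(-1, o)) = Add(Add(185, Mul(-5, 31)), Mul(-1, 1020)) = Add(Add(185, -155), -1020) = Add(30, -1020) = -990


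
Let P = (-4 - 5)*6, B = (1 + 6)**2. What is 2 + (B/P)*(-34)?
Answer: 887/27 ≈ 32.852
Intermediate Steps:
B = 49 (B = 7**2 = 49)
P = -54 (P = -9*6 = -54)
2 + (B/P)*(-34) = 2 + (49/(-54))*(-34) = 2 + (49*(-1/54))*(-34) = 2 - 49/54*(-34) = 2 + 833/27 = 887/27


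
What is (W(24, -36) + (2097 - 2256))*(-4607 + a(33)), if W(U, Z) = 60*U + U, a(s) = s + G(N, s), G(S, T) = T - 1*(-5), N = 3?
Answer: -5919480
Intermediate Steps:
G(S, T) = 5 + T (G(S, T) = T + 5 = 5 + T)
a(s) = 5 + 2*s (a(s) = s + (5 + s) = 5 + 2*s)
W(U, Z) = 61*U
(W(24, -36) + (2097 - 2256))*(-4607 + a(33)) = (61*24 + (2097 - 2256))*(-4607 + (5 + 2*33)) = (1464 - 159)*(-4607 + (5 + 66)) = 1305*(-4607 + 71) = 1305*(-4536) = -5919480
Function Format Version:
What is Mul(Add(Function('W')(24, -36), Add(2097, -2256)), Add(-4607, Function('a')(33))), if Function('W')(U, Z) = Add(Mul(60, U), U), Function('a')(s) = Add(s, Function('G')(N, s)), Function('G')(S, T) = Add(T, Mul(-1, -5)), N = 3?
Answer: -5919480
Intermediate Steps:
Function('G')(S, T) = Add(5, T) (Function('G')(S, T) = Add(T, 5) = Add(5, T))
Function('a')(s) = Add(5, Mul(2, s)) (Function('a')(s) = Add(s, Add(5, s)) = Add(5, Mul(2, s)))
Function('W')(U, Z) = Mul(61, U)
Mul(Add(Function('W')(24, -36), Add(2097, -2256)), Add(-4607, Function('a')(33))) = Mul(Add(Mul(61, 24), Add(2097, -2256)), Add(-4607, Add(5, Mul(2, 33)))) = Mul(Add(1464, -159), Add(-4607, Add(5, 66))) = Mul(1305, Add(-4607, 71)) = Mul(1305, -4536) = -5919480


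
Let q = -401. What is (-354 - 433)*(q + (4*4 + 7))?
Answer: 297486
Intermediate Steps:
(-354 - 433)*(q + (4*4 + 7)) = (-354 - 433)*(-401 + (4*4 + 7)) = -787*(-401 + (16 + 7)) = -787*(-401 + 23) = -787*(-378) = 297486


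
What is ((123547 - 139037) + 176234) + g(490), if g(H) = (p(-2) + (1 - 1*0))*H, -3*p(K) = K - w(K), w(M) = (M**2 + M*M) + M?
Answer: 487622/3 ≈ 1.6254e+5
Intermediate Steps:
w(M) = M + 2*M**2 (w(M) = (M**2 + M**2) + M = 2*M**2 + M = M + 2*M**2)
p(K) = -K/3 + K*(1 + 2*K)/3 (p(K) = -(K - K*(1 + 2*K))/3 = -K/3 + K*(1 + 2*K)/3)
g(H) = 11*H/3 (g(H) = ((2/3)*(-2)**2 + (1 - 1*0))*H = ((2/3)*4 + (1 + 0))*H = (8/3 + 1)*H = 11*H/3)
((123547 - 139037) + 176234) + g(490) = ((123547 - 139037) + 176234) + (11/3)*490 = (-15490 + 176234) + 5390/3 = 160744 + 5390/3 = 487622/3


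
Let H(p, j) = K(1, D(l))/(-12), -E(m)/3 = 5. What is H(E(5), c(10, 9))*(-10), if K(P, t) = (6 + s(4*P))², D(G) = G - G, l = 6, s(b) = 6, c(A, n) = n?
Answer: 120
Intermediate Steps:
D(G) = 0
E(m) = -15 (E(m) = -3*5 = -15)
K(P, t) = 144 (K(P, t) = (6 + 6)² = 12² = 144)
H(p, j) = -12 (H(p, j) = 144/(-12) = 144*(-1/12) = -12)
H(E(5), c(10, 9))*(-10) = -12*(-10) = 120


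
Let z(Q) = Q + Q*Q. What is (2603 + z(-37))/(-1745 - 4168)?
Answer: -3935/5913 ≈ -0.66548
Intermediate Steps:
z(Q) = Q + Q²
(2603 + z(-37))/(-1745 - 4168) = (2603 - 37*(1 - 37))/(-1745 - 4168) = (2603 - 37*(-36))/(-5913) = (2603 + 1332)*(-1/5913) = 3935*(-1/5913) = -3935/5913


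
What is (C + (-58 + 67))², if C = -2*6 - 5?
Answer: 64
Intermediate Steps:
C = -17 (C = -12 - 5 = -17)
(C + (-58 + 67))² = (-17 + (-58 + 67))² = (-17 + 9)² = (-8)² = 64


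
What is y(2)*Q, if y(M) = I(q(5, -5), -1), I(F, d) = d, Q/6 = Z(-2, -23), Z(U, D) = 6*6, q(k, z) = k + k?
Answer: -216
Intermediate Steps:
q(k, z) = 2*k
Z(U, D) = 36
Q = 216 (Q = 6*36 = 216)
y(M) = -1
y(2)*Q = -1*216 = -216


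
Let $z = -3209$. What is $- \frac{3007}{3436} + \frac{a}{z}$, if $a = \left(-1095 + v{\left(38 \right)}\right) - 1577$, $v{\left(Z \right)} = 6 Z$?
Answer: $- \frac{1251879}{11026124} \approx -0.11354$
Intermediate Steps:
$a = -2444$ ($a = \left(-1095 + 6 \cdot 38\right) - 1577 = \left(-1095 + 228\right) - 1577 = -867 - 1577 = -2444$)
$- \frac{3007}{3436} + \frac{a}{z} = - \frac{3007}{3436} - \frac{2444}{-3209} = \left(-3007\right) \frac{1}{3436} - - \frac{2444}{3209} = - \frac{3007}{3436} + \frac{2444}{3209} = - \frac{1251879}{11026124}$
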